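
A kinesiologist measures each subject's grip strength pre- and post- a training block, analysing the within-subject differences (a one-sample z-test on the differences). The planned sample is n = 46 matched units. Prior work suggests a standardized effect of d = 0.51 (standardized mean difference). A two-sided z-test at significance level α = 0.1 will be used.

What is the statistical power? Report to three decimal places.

Noncentrality parameter: λ = d·√n = 0.51 × √46 = 3.4590
Two-sided α = 0.1 → critical value z_{0.05} = 1.645.
Power = Φ(λ − 1.645) + Φ(−λ − 1.645) = Φ(1.814) + Φ(-5.104) = 0.9652 + 0.0000 = 0.9652.

Power ≈ 0.965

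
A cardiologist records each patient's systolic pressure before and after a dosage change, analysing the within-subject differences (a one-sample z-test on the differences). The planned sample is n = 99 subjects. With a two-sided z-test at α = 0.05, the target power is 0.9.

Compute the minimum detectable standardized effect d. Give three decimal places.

Need Φ(δ − 1.960) = 0.9, so δ = 1.960 + 1.282 = 3.242.
(Lower-tail contribution to power is negligible for δ > 0.)
δ = d·√n ⇒ d = δ/√n = 3.242/√99 = 0.3258.

d ≈ 0.326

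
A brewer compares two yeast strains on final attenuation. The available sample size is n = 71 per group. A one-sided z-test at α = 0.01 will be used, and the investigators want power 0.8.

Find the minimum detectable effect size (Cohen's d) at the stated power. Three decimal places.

Need Φ(δ − 2.326) = 0.8, so δ = 2.326 + 0.842 = 3.168.
δ = d·√(n/2) ⇒ d = δ/√(n/2) = 3.168/√(71/2) = 0.5317.

d ≈ 0.532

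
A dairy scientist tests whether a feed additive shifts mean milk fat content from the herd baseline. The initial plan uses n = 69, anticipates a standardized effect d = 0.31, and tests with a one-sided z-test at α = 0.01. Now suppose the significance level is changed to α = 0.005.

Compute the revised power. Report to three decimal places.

δ = d·√n = 0.31 × √69 = 2.5751 (unchanged). New critical value: z_{0.005} = 2.576.
Revised power = Φ(δ − 2.576) = Φ(-0.001) = 0.4997.

Power ≈ 0.500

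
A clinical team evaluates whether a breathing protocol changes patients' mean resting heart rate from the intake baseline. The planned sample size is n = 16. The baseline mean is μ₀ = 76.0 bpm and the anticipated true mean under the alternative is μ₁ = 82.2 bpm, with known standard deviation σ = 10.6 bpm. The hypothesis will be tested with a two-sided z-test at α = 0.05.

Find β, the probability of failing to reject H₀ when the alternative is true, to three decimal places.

β ≈ 0.352

Standardized effect: d = |μ₁ − μ₀| / σ = |82.2 − 76.0| / 10.6 = 0.5849
Noncentrality parameter: δ = d·√n = 0.5849 × √16 = 2.3396
Critical value for a two-sided test at α = 0.05: z_{α/2} = 1.960.
Power = Φ(δ − 1.960) + Φ(−δ − 1.960) = Φ(0.380) + Φ(-4.300) = 0.6479 + 0.0000 = 0.6479.
Type II error: β = 1 − power = 1 − 0.6479 = 0.3521.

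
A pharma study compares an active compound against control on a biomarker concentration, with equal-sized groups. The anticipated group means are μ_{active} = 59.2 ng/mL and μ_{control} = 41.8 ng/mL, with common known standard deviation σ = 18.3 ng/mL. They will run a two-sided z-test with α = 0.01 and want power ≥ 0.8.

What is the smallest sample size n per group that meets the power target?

Standardized effect: d = |μ_{active} − μ_{control}| / σ = |59.2 − 41.8| / 18.3 = 0.9508
For power 0.8 need Φ(δ − z_{0.005}) = 0.8, so δ = z_{0.005} + z_{0.20} = 2.576 + 0.842 = 3.417.
(The Φ(−δ − z_{α/2}) term is vanishingly small for δ > 0 and is dropped in the standard sample-size formula.)
δ = d·√(n/2) ⇒ n = 2(δ/d)² = 2 × (3.417 / 0.9508)² = 25.84.
Round up to the next whole unit.

n = 26 per group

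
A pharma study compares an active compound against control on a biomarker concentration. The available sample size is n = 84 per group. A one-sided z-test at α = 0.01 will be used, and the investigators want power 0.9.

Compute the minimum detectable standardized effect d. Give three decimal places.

d ≈ 0.557

Required noncentrality: δ = z_{0.01} + z_{0.10} = 2.326 + 1.282 = 3.608.
δ = d·√(n/2) ⇒ d = δ/√(n/2) = 3.608/√(84/2) = 0.5567.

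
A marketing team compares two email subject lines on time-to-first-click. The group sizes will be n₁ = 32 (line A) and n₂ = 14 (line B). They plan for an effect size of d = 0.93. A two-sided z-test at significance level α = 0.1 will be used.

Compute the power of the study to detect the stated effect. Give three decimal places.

Power ≈ 0.896

Noncentrality parameter: λ = d / √(1/n₁ + 1/n₂) = 0.93 / √(1/32 + 1/14) = 2.9023
Critical value for a two-sided test at α = 0.1: z_{α/2} = 1.645.
Power = Φ(λ − 1.645) + Φ(−λ − 1.645) = Φ(1.257) + Φ(-4.547) = 0.8957 + 0.0000 = 0.8957.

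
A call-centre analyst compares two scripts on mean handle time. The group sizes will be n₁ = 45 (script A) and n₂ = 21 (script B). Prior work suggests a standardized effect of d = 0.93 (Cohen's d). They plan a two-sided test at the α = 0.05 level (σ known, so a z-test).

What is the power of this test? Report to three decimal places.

Power ≈ 0.941

Noncentrality parameter: δ = d / √(1/n₁ + 1/n₂) = 0.93 / √(1/45 + 1/21) = 3.5191
Critical value for a two-sided test at α = 0.05: z_{α/2} = 1.960.
Power = Φ(δ − 1.960) + Φ(−δ − 1.960) = Φ(1.559) + Φ(-5.479) = 0.9405 + 0.0000 = 0.9405.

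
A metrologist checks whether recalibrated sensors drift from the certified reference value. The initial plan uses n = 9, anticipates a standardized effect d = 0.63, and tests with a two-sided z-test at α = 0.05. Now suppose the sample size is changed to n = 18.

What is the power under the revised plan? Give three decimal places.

Power ≈ 0.762

With n = 18: δ = d·√n = 0.63 × √18 = 2.6729. Critical value z_{0.025} = 1.960.
Revised power = Φ(δ − 1.960) + Φ(−δ − 1.960) = Φ(0.713) + Φ(-4.633) = 0.7620 + 0.0000 = 0.7620.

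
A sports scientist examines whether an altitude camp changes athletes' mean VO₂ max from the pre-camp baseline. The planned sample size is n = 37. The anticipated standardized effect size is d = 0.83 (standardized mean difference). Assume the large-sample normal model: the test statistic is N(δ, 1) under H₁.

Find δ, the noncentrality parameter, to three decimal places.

δ ≈ 5.049

δ = d·√n = 0.83 × √37 = 5.0487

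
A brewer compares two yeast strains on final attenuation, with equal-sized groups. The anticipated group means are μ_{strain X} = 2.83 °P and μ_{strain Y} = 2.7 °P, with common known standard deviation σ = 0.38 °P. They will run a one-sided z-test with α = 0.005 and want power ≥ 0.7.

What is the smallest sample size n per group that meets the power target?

n = 165 per group

Standardized effect: d = |μ_{strain X} − μ_{strain Y}| / σ = |2.83 − 2.7| / 0.38 = 0.3421
For power 0.7 need Φ(δ − z_{0.005}) = 0.7, so δ = z_{0.005} + z_{0.30} = 2.576 + 0.524 = 3.100.
δ = d·√(n/2) ⇒ n = 2(δ/d)² = 2 × (3.100 / 0.3421)² = 164.25.
Round up to the next whole unit.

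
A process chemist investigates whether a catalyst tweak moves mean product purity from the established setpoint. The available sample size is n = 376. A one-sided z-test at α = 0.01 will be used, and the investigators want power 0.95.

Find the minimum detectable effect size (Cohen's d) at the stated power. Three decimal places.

Required noncentrality: δ = z_{0.01} + z_{0.05} = 2.326 + 1.645 = 3.971.
δ = d·√n ⇒ d = δ/√n = 3.971/√376 = 0.2048.

d ≈ 0.205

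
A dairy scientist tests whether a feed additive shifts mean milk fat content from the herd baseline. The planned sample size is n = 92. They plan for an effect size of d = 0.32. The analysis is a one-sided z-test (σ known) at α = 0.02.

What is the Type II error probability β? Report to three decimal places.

Noncentrality parameter: δ = d·√n = 0.32 × √92 = 3.0693
Critical value for a one-sided test at α = 0.02: z_α = 2.054.
Power = Φ(δ − 2.054) = Φ(1.016) = 0.8451.
Type II error: β = 1 − power = 1 − 0.8451 = 0.1549.

β ≈ 0.155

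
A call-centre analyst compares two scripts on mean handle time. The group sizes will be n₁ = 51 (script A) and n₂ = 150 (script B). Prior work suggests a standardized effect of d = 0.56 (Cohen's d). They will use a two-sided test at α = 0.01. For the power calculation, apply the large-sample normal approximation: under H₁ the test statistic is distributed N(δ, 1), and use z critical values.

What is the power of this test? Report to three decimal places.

Power ≈ 0.810

Noncentrality parameter: δ = d / √(1/n₁ + 1/n₂) = 0.56 / √(1/51 + 1/150) = 3.4548
Critical value for a two-sided test at α = 0.01: z_{α/2} = 2.576.
Power = Φ(δ − 2.576) + Φ(−δ − 2.576) = Φ(0.879) + Φ(-6.031) = 0.8103 + 0.0000 = 0.8103.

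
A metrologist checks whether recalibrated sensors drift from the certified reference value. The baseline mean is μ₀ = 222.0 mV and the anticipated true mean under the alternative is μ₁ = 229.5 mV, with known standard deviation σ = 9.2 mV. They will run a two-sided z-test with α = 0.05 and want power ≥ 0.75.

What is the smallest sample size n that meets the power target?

Standardized effect: d = |μ₁ − μ₀| / σ = |229.5 − 222.0| / 9.2 = 0.8152
Set Φ(δ − 1.960) = 0.75; then δ − 1.960 = Φ⁻¹(0.75) = 0.674, giving δ = 2.634.
(The Φ(−δ − z_{α/2}) term is vanishingly small for δ > 0 and is dropped in the standard sample-size formula.)
δ = d·√n ⇒ n = (δ/d)² = (2.634 / 0.8152)² = 10.44.
Rounding up, n = 11.

n = 11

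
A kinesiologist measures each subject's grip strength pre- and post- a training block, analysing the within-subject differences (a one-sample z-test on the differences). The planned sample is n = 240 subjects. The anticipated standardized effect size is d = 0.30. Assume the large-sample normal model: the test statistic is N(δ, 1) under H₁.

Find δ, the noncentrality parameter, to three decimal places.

δ = d·√n = 0.30 × √240 = 4.6476

δ ≈ 4.648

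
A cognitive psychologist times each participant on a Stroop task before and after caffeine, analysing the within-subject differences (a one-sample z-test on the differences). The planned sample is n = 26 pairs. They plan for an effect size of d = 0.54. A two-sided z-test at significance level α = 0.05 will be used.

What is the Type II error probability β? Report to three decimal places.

β ≈ 0.214

Noncentrality parameter: δ = d·√n = 0.54 × √26 = 2.7535
Critical value for a two-sided test at α = 0.05: z_{α/2} = 1.960.
Power = Φ(δ − 1.960) + Φ(−δ − 1.960) = Φ(0.794) + Φ(-4.713) = 0.7863 + 0.0000 = 0.7863.
Type II error: β = 1 − power = 1 − 0.7863 = 0.2137.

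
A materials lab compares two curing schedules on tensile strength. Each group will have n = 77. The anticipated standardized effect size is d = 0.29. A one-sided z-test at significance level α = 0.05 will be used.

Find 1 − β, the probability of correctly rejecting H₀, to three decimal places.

Power ≈ 0.561

Noncentrality parameter: δ = d·√(n/2) = 0.29 × √(77/2) = 1.7994
One-sided α = 0.05 → critical value z_{0.05} = 1.645.
Power = P(Z > 1.645 − δ) = Φ(0.155) = 0.5614.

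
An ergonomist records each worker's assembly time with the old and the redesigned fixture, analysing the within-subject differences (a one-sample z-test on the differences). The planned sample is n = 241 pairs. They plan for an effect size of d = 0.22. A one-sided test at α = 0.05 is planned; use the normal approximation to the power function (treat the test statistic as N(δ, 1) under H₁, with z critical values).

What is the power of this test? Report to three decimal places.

Power ≈ 0.962

Noncentrality parameter: δ = d·√n = 0.22 × √241 = 3.4153
One-sided α = 0.05 → critical value z_{0.05} = 1.645.
Power = P(Z > 1.645 − δ) = Φ(1.770) = 0.9617.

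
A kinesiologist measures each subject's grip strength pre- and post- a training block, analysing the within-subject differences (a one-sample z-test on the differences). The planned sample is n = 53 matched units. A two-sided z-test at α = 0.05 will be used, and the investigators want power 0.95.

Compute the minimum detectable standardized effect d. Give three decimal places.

d ≈ 0.495

Need Φ(δ − 1.960) = 0.95, so δ = 1.960 + 1.645 = 3.605.
(Lower-tail contribution to power is negligible for δ > 0.)
δ = d·√n ⇒ d = δ/√n = 3.605/√53 = 0.4952.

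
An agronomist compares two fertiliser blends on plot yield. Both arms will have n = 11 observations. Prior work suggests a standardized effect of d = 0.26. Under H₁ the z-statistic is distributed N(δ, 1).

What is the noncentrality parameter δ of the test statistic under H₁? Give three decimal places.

δ ≈ 0.610

δ = d·√(n/2) = 0.26 × √(11/2) = 0.6098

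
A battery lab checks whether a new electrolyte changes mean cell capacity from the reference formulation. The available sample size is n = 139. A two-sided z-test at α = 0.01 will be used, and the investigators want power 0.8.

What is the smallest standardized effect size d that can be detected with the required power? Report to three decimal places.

Need Φ(δ − 2.576) = 0.8, so δ = 2.576 + 0.842 = 3.417.
(The second rejection-region term Φ(−δ − z_{α/2}) is negligible and dropped.)
δ = d·√n ⇒ d = δ/√n = 3.417/√139 = 0.2899.

d ≈ 0.290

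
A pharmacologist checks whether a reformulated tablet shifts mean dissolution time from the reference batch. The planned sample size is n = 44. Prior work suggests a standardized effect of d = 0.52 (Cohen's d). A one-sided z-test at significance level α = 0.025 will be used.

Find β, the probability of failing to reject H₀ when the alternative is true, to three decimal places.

Noncentrality parameter: δ = d·√n = 0.52 × √44 = 3.4493
One-sided α = 0.025 → critical value z_{0.025} = 1.960.
Power = P(Z > 1.960 − δ) = Φ(1.489) = 0.9318.
Type II error: β = 1 − power = 1 − 0.9318 = 0.0682.

β ≈ 0.068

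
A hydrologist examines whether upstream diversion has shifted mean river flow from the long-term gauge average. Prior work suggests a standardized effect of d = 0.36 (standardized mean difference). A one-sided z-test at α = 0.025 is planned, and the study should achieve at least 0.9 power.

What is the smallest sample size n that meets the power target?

n = 82

Set Φ(δ − 1.960) = 0.9; then δ − 1.960 = Φ⁻¹(0.9) = 1.282, giving δ = 3.242.
δ = d·√n ⇒ n = (δ/d)² = (3.242 / 0.36)² = 81.08.
Round up to the next whole unit.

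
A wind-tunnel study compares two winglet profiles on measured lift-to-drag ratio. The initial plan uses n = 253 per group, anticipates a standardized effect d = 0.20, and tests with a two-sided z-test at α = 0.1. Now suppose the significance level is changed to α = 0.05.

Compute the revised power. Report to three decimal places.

Power ≈ 0.614

δ = d·√(n/2) = 0.20 × √(253/2) = 2.2494 (unchanged). New critical value: z_{0.025} = 1.960.
Revised power = Φ(δ − 1.960) + Φ(−δ − 1.960) = Φ(0.289) + Φ(-4.209) = 0.6139 + 0.0000 = 0.6139.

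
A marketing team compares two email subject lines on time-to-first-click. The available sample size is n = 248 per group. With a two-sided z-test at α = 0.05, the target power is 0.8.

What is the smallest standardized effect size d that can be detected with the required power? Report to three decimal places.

Need Φ(δ − 1.960) = 0.8, so δ = 1.960 + 0.842 = 2.802.
(The second rejection-region term Φ(−δ − z_{α/2}) is negligible and dropped.)
δ = d·√(n/2) ⇒ d = δ/√(n/2) = 2.802/√(248/2) = 0.2516.

d ≈ 0.252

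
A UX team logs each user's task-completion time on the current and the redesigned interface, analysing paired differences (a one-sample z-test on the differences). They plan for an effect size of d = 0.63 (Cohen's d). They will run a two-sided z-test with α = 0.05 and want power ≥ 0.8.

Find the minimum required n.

n = 20

For power 0.8 need Φ(δ − z_{0.025}) = 0.8, so δ = z_{0.025} + z_{0.20} = 1.960 + 0.842 = 2.802.
(For δ > 0 the lower-tail rejection region contributes negligibly to power, so the one-term inversion is standard.)
δ = d·√n ⇒ n = (δ/d)² = (2.802 / 0.63)² = 19.78.
Round up to the next whole unit.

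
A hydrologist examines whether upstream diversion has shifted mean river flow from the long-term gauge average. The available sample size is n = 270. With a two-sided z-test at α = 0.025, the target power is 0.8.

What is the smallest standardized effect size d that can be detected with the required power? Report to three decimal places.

d ≈ 0.188

Required noncentrality: δ = z_{0.0125} + z_{0.20} = 2.241 + 0.842 = 3.083.
(The second rejection-region term Φ(−δ − z_{α/2}) is negligible and dropped.)
δ = d·√n ⇒ d = δ/√n = 3.083/√270 = 0.1876.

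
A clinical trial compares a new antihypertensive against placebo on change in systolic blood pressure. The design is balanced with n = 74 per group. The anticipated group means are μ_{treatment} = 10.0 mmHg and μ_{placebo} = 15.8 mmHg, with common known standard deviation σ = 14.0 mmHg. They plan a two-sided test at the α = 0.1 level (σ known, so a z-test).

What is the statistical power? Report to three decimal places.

Standardized effect: d = |μ_{treatment} − μ_{placebo}| / σ = |10.0 − 15.8| / 14.0 = 0.4143
Noncentrality parameter: δ = d·√(n/2) = 0.4143 × √(74/2) = 2.5200
Two-sided α = 0.1 → critical value z_{0.05} = 1.645.
Power = Φ(δ − 1.645) + Φ(−δ − 1.645) = Φ(0.875) + Φ(-4.165) = 0.8093 + 0.0000 = 0.8093.

Power ≈ 0.809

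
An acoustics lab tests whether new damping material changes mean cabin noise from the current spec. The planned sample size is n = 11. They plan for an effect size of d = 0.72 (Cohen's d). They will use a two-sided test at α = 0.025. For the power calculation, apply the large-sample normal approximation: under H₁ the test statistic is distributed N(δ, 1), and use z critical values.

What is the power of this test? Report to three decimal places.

Power ≈ 0.558

Noncentrality parameter: δ = d·√n = 0.72 × √11 = 2.3880
Two-sided α = 0.025 → critical value z_{0.0125} = 2.241.
Power = Φ(δ − 2.241) + Φ(−δ − 2.241) = Φ(0.147) + Φ(-4.629) = 0.5583 + 0.0000 = 0.5583.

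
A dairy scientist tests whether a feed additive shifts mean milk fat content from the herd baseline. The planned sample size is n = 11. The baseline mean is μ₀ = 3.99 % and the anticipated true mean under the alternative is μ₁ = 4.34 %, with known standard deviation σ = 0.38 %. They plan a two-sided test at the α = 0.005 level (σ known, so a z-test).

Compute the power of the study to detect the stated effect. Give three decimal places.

Power ≈ 0.598

Standardized effect: d = |μ₁ − μ₀| / σ = |4.34 − 3.99| / 0.38 = 0.9211
Noncentrality parameter: δ = d·√n = 0.9211 × √11 = 3.0548
Critical value for a two-sided test at α = 0.005: z_{α/2} = 2.807.
Power = Φ(δ − 2.807) + Φ(−δ − 2.807) = Φ(0.248) + Φ(-5.862) = 0.5978 + 0.0000 = 0.5978.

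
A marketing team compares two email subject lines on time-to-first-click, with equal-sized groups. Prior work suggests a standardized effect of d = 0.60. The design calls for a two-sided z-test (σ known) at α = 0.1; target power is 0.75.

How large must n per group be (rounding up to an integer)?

n = 30 per group

For power 0.75 need Φ(δ − z_{0.05}) = 0.75, so δ = z_{0.05} + z_{0.25} = 1.645 + 0.674 = 2.319.
(For δ > 0 the lower-tail rejection region contributes negligibly to power, so the one-term inversion is standard.)
δ = d·√(n/2) ⇒ n = 2(δ/d)² = 2 × (2.319 / 0.60)² = 29.89.
Rounding up, n = 30 per group.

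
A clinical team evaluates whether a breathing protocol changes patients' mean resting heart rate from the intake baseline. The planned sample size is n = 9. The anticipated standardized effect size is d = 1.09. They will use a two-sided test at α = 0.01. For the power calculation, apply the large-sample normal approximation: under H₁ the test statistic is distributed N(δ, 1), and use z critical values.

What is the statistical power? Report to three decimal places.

Power ≈ 0.756

Noncentrality parameter: λ = d·√n = 1.09 × √9 = 3.2700
Two-sided α = 0.01 → critical value z_{0.005} = 2.576.
Power = Φ(λ − 2.576) + Φ(−λ − 2.576) = Φ(0.694) + Φ(-5.846) = 0.7562 + 0.0000 = 0.7562.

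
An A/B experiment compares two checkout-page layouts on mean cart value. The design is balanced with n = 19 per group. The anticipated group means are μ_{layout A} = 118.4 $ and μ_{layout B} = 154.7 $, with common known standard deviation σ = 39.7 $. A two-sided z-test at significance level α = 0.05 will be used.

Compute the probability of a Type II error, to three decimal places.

β ≈ 0.195

Standardized effect: d = |μ_{layout A} − μ_{layout B}| / σ = |118.4 − 154.7| / 39.7 = 0.9144
Noncentrality parameter: δ = d·√(n/2) = 0.9144 × √(19/2) = 2.8182
Critical value for a two-sided test at α = 0.05: z_{α/2} = 1.960.
Power = Φ(δ − 1.960) + Φ(−δ − 1.960) = Φ(0.858) + Φ(-4.778) = 0.8046 + 0.0000 = 0.8046.
Type II error: β = 1 − power = 1 − 0.8046 = 0.1954.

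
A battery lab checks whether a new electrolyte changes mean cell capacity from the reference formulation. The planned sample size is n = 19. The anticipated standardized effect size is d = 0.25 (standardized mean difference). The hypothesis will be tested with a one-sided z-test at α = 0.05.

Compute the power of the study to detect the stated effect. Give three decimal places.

Noncentrality parameter: δ = d·√n = 0.25 × √19 = 1.0897
Critical value for a one-sided test at α = 0.05: z_α = 1.645.
Power = Φ(δ − 1.645) = Φ(-0.555) = 0.2894.

Power ≈ 0.289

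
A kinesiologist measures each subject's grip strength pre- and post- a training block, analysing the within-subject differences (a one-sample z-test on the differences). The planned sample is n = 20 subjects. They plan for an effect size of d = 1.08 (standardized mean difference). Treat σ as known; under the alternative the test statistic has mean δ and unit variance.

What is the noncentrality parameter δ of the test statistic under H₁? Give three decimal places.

The noncentrality parameter scales effect size by the design's sample-size factor: δ = d·√n = 1.08 × √20 = 4.8299

δ ≈ 4.830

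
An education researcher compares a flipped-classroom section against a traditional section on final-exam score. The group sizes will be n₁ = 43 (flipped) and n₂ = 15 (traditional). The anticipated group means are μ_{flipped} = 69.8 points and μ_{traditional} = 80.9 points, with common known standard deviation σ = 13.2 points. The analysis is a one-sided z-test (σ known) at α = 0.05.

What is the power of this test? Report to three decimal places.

Standardized effect: d = |μ_{flipped} − μ_{traditional}| / σ = |69.8 − 80.9| / 13.2 = 0.8409
Noncentrality parameter: δ = d / √(1/n₁ + 1/n₂) = 0.8409 / √(1/43 + 1/15) = 2.8042
Critical value for a one-sided test at α = 0.05: z_α = 1.645.
Power = P(Z > 1.645 − δ) = Φ(1.159) = 0.8769.

Power ≈ 0.877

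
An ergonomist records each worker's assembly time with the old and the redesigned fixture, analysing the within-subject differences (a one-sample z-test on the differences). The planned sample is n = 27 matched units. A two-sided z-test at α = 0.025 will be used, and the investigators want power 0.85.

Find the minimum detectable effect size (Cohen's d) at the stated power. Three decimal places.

Required noncentrality: δ = z_{0.0125} + z_{0.15} = 2.241 + 1.036 = 3.278.
(The second rejection-region term Φ(−δ − z_{α/2}) is negligible and dropped.)
δ = d·√n ⇒ d = δ/√n = 3.278/√27 = 0.6308.

d ≈ 0.631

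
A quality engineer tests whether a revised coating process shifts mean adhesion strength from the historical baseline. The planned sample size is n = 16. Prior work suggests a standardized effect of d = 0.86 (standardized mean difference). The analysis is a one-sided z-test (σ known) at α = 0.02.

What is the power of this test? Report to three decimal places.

Noncentrality parameter: δ = d·√n = 0.86 × √16 = 3.4400
Critical value for a one-sided test at α = 0.02: z_α = 2.054.
Power = Φ(δ − 2.054) = Φ(1.386) = 0.9172.

Power ≈ 0.917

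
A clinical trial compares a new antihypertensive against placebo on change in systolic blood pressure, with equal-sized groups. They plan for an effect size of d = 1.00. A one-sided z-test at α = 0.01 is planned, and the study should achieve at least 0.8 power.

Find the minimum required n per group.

n = 21 per group

Set Φ(δ − 2.326) = 0.8; then δ − 2.326 = Φ⁻¹(0.8) = 0.842, giving δ = 3.168.
δ = d·√(n/2) ⇒ n = 2(δ/d)² = 2 × (3.168 / 1.00)² = 20.07.
Round up to the next whole unit.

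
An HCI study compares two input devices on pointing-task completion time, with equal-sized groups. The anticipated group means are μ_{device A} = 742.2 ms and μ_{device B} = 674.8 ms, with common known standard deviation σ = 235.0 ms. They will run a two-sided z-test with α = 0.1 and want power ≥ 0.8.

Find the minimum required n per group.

Standardized effect: d = |μ_{device A} − μ_{device B}| / σ = |742.2 − 674.8| / 235.0 = 0.2868
Set Φ(δ − 1.645) = 0.8; then δ − 1.645 = Φ⁻¹(0.8) = 0.842, giving δ = 2.486.
(The Φ(−δ − z_{α/2}) term is vanishingly small for δ > 0 and is dropped in the standard sample-size formula.)
δ = d·√(n/2) ⇒ n = 2(δ/d)² = 2 × (2.486 / 0.2868)² = 150.32.
Round up to the next whole unit.

n = 151 per group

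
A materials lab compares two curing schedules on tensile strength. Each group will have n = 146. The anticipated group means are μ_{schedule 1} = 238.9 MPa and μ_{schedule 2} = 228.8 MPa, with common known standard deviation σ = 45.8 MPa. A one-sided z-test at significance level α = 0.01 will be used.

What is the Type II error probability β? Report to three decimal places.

Standardized effect: d = |μ_{schedule 1} − μ_{schedule 2}| / σ = |238.9 − 228.8| / 45.8 = 0.2205
Noncentrality parameter: λ = d·√(n/2) = 0.2205 × √(146/2) = 1.8842
One-sided α = 0.01 → critical value z_{0.01} = 2.326.
Power = Φ(λ − 2.326) = Φ(-0.442) = 0.3292.
Type II error: β = 1 − power = 1 − 0.3292 = 0.6708.

β ≈ 0.671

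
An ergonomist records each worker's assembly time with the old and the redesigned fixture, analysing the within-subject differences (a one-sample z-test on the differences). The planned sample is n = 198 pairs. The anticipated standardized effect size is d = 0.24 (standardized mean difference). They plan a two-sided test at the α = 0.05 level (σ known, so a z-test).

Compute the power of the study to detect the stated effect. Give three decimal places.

Power ≈ 0.922

Noncentrality parameter: δ = d·√n = 0.24 × √198 = 3.3771
Two-sided α = 0.05 → critical value z_{0.025} = 1.960.
Power = Φ(δ − 1.960) + Φ(−δ − 1.960) = Φ(1.417) + Φ(-5.337) = 0.9218 + 0.0000 = 0.9218.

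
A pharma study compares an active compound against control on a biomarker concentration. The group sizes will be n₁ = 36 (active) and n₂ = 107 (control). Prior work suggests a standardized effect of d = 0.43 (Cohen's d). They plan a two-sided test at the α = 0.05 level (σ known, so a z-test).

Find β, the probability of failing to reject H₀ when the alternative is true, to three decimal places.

Noncentrality parameter: δ = d / √(1/n₁ + 1/n₂) = 0.43 / √(1/36 + 1/107) = 2.2317
Critical value for a two-sided test at α = 0.05: z_{α/2} = 1.960.
Power = Φ(δ − 1.960) + Φ(−δ − 1.960) = Φ(0.272) + Φ(-4.192) = 0.6071 + 0.0000 = 0.6071.
Type II error: β = 1 − power = 1 − 0.6071 = 0.3929.

β ≈ 0.393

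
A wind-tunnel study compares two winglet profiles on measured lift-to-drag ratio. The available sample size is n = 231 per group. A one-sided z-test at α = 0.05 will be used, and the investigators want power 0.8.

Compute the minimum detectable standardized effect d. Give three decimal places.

Required noncentrality: δ = z_{0.05} + z_{0.20} = 1.645 + 0.842 = 2.486.
δ = d·√(n/2) ⇒ d = δ/√(n/2) = 2.486/√(231/2) = 0.2314.

d ≈ 0.231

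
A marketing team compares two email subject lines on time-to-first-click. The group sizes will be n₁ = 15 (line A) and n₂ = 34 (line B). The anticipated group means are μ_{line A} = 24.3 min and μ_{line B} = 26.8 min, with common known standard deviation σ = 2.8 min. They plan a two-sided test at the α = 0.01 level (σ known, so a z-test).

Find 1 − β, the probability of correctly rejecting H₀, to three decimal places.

Power ≈ 0.620

Standardized effect: d = |μ_{line A} − μ_{line B}| / σ = |24.3 − 26.8| / 2.8 = 0.8929
Noncentrality parameter: δ = d / √(1/n₁ + 1/n₂) = 0.8929 / √(1/15 + 1/34) = 2.8805
Two-sided α = 0.01 → critical value z_{0.005} = 2.576.
Power = Φ(δ − 2.576) + Φ(−δ − 2.576) = Φ(0.305) + Φ(-5.456) = 0.6197 + 0.0000 = 0.6197.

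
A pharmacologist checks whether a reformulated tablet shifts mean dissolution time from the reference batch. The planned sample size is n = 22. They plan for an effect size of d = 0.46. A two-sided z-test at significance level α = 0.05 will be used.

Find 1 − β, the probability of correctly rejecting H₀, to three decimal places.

Noncentrality parameter: δ = d·√n = 0.46 × √22 = 2.1576
Critical value for a two-sided test at α = 0.05: z_{α/2} = 1.960.
Power = Φ(δ − 1.960) + Φ(−δ − 1.960) = Φ(0.198) + Φ(-4.118) = 0.5783 + 0.0000 = 0.5784.

Power ≈ 0.578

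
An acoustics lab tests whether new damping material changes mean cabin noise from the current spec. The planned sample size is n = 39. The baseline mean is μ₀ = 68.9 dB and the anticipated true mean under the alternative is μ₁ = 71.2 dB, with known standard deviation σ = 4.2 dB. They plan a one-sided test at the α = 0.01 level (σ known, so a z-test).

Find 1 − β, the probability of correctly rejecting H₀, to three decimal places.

Power ≈ 0.863

Standardized effect: d = |μ₁ − μ₀| / σ = |71.2 − 68.9| / 4.2 = 0.5476
Noncentrality parameter: λ = d·√n = 0.5476 × √39 = 3.4199
Critical value for a one-sided test at α = 0.01: z_α = 2.326.
Power = Φ(λ − 2.326) = Φ(1.094) = 0.8629.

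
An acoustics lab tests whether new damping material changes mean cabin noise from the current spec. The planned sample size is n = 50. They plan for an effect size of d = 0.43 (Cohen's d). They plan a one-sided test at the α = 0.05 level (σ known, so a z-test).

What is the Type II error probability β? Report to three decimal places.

Noncentrality parameter: δ = d·√n = 0.43 × √50 = 3.0406
Critical value for a one-sided test at α = 0.05: z_α = 1.645.
Power = Φ(δ − 1.645) = Φ(1.396) = 0.9186.
Type II error: β = 1 − power = 1 − 0.9186 = 0.0814.

β ≈ 0.081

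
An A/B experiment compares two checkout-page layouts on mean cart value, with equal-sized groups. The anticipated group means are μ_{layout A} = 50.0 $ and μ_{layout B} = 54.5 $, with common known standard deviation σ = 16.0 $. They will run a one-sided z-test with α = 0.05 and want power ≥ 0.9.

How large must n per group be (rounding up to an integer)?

n = 217 per group

Standardized effect: d = |μ_{layout A} − μ_{layout B}| / σ = |50.0 − 54.5| / 16.0 = 0.2812
For power 0.9 need Φ(δ − z_{0.05}) = 0.9, so δ = z_{0.05} + z_{0.10} = 1.645 + 1.282 = 2.926.
δ = d·√(n/2) ⇒ n = 2(δ/d)² = 2 × (2.926 / 0.2812)² = 216.53.
Round up to the next whole unit.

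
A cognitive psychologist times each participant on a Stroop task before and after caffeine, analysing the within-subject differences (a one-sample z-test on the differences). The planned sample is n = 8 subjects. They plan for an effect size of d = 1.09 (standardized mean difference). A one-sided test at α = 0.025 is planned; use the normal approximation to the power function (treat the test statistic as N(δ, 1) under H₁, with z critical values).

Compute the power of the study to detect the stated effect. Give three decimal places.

Power ≈ 0.869

Noncentrality parameter: δ = d·√n = 1.09 × √8 = 3.0830
Critical value for a one-sided test at α = 0.025: z_α = 1.960.
Power = P(Z > 1.960 − δ) = Φ(1.123) = 0.8693.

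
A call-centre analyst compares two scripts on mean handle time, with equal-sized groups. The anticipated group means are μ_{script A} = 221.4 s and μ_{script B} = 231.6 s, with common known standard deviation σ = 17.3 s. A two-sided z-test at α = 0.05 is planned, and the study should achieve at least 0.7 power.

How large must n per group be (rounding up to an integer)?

Standardized effect: d = |μ_{script A} − μ_{script B}| / σ = |221.4 − 231.6| / 17.3 = 0.5896
For power 0.7 need Φ(δ − z_{0.025}) = 0.7, so δ = z_{0.025} + z_{0.30} = 1.960 + 0.524 = 2.484.
(For δ > 0 the lower-tail rejection region contributes negligibly to power, so the one-term inversion is standard.)
δ = d·√(n/2) ⇒ n = 2(δ/d)² = 2 × (2.484 / 0.5896)² = 35.51.
Rounding up, n = 36 per group.

n = 36 per group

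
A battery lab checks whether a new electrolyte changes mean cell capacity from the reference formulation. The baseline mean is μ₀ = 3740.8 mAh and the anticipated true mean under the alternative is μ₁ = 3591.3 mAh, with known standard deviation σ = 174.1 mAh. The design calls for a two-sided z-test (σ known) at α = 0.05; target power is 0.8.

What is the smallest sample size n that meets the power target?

n = 11

Standardized effect: d = |μ₁ − μ₀| / σ = |3591.3 − 3740.8| / 174.1 = 0.8587
Set Φ(δ − 1.960) = 0.8; then δ − 1.960 = Φ⁻¹(0.8) = 0.842, giving δ = 2.802.
(Ignoring the negligible lower-tail rejection probability gives the usual closed-form inversion.)
δ = d·√n ⇒ n = (δ/d)² = (2.802 / 0.8587)² = 10.64.
Round up to the next whole unit.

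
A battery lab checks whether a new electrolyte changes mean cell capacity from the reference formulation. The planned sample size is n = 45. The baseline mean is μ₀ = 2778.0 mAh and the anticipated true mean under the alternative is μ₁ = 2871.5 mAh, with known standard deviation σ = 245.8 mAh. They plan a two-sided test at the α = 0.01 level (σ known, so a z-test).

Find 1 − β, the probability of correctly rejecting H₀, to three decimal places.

Power ≈ 0.490

Standardized effect: d = |μ₁ − μ₀| / σ = |2871.5 − 2778.0| / 245.8 = 0.3804
Noncentrality parameter: δ = d·√n = 0.3804 × √45 = 2.5517
Critical value for a two-sided test at α = 0.01: z_{α/2} = 2.576.
Power = Φ(δ − 2.576) + Φ(−δ − 2.576) = Φ(-0.024) + Φ(-5.128) = 0.4904 + 0.0000 = 0.4904.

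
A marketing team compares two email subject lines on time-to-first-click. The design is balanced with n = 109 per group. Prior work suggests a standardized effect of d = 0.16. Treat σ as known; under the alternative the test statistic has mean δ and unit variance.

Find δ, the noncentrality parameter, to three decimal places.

δ ≈ 1.181

The noncentrality parameter scales effect size by the design's sample-size factor: δ = d·√(n/2) = 0.16 × √(109/2) = 1.1812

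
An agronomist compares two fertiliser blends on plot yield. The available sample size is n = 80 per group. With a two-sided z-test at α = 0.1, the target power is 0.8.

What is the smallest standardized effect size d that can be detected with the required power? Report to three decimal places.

Need Φ(δ − 1.645) = 0.8, so δ = 1.645 + 0.842 = 2.486.
(Lower-tail contribution to power is negligible for δ > 0.)
δ = d·√(n/2) ⇒ d = δ/√(n/2) = 2.486/√(80/2) = 0.3931.

d ≈ 0.393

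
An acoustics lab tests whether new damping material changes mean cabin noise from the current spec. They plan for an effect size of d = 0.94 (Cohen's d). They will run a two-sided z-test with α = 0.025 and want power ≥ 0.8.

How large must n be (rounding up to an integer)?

n = 11

For power 0.8 need Φ(δ − z_{0.0125}) = 0.8, so δ = z_{0.0125} + z_{0.20} = 2.241 + 0.842 = 3.083.
(For δ > 0 the lower-tail rejection region contributes negligibly to power, so the one-term inversion is standard.)
δ = d·√n ⇒ n = (δ/d)² = (3.083 / 0.94)² = 10.76.
Round up to the next whole unit.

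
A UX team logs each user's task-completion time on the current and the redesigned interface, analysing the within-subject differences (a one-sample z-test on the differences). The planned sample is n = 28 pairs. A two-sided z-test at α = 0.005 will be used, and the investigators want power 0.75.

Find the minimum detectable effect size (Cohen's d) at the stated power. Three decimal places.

Required noncentrality: δ = z_{0.0025} + z_{0.25} = 2.807 + 0.674 = 3.482.
(Lower-tail contribution to power is negligible for δ > 0.)
δ = d·√n ⇒ d = δ/√n = 3.482/√28 = 0.6579.

d ≈ 0.658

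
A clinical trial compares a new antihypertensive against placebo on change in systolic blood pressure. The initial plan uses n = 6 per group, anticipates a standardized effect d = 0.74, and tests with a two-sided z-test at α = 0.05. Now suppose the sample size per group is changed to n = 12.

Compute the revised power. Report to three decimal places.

Power ≈ 0.442

With n = 12 per group: δ = d·√(n/2) = 0.74 × √(12/2) = 1.8126. Critical value z_{0.025} = 1.960.
Revised power = Φ(δ − 1.960) + Φ(−δ − 1.960) = Φ(-0.147) + Φ(-3.773) = 0.4414 + 0.0001 = 0.4415.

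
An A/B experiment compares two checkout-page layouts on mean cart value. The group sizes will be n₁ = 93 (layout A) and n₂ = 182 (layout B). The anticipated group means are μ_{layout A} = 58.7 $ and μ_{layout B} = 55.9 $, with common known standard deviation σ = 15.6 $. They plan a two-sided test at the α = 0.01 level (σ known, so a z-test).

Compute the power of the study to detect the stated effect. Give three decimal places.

Power ≈ 0.121

Standardized effect: d = |μ_{layout A} − μ_{layout B}| / σ = |58.7 − 55.9| / 15.6 = 0.1795
Noncentrality parameter: δ = d / √(1/n₁ + 1/n₂) = 0.1795 / √(1/93 + 1/182) = 1.4081
Critical value for a two-sided test at α = 0.01: z_{α/2} = 2.576.
Power = Φ(δ − 2.576) + Φ(−δ − 2.576) = Φ(-1.168) + Φ(-3.984) = 0.1215 + 0.0000 = 0.1215.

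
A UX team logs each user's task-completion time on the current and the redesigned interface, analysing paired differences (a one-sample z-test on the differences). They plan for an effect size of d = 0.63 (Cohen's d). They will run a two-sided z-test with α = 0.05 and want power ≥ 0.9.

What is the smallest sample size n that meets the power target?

n = 27

For power 0.9 need Φ(δ − z_{0.025}) = 0.9, so δ = z_{0.025} + z_{0.10} = 1.960 + 1.282 = 3.242.
(The Φ(−δ − z_{α/2}) term is vanishingly small for δ > 0 and is dropped in the standard sample-size formula.)
δ = d·√n ⇒ n = (δ/d)² = (3.242 / 0.63)² = 26.47.
Round up to the next whole unit.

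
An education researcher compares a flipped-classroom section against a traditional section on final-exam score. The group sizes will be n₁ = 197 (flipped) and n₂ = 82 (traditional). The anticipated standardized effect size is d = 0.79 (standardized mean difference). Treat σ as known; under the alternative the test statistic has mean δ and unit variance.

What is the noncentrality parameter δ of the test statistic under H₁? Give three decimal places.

δ ≈ 6.011

The noncentrality parameter scales effect size by the design's sample-size factor: δ = d / √(1/n₁ + 1/n₂) = 0.79 / √(1/197 + 1/82) = 6.0113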